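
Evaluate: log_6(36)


We need the exponent such that 6^? = 36
6^2 = 36
Therefore log_6(36) = 2

2


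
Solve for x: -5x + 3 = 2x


Starting with: -5x + 3 = 2x
Move all x terms to left: (-5 - 2)x = 0 - 3
Simplify: -7x = -3
Divide both sides by -7: x = 3/7

x = 3/7


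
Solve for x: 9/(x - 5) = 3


Multiply both sides by (x - 5): 9 = 3(x - 5)
Distribute: 9 = 3x - 15
3x = 9 + 15 = 24
x = 8

x = 8


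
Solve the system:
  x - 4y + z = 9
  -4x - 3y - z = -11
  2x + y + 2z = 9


Using Cramer's rule. Expand each determinant along the first row.
D  = 1*[(-3)*2 - (-1)*1] - (-4)*[(-4)*2 - (-1)*2] + 1*[(-4)*1 - (-3)*2]
  = 1*(-5) - (-4)*(-6) + 1*(2) = -27
Dx = 9*[(-3)*2 - (-1)*1] - (-4)*[(-11)*2 - (-1)*9] + 1*[(-11)*1 - (-3)*9]
  = 9*(-5) - (-4)*(-13) + 1*(16) = -81
Dy = 1*[(-11)*2 - (-1)*9] - 9*[(-4)*2 - (-1)*2] + 1*[(-4)*9 - (-11)*2]
  = 1*(-13) - 9*(-6) + 1*(-14) = 27
Dz = 1*[(-3)*9 - (-11)*1] - (-4)*[(-4)*9 - (-11)*2] + 9*[(-4)*1 - (-3)*2]
  = 1*(-16) - (-4)*(-14) + 9*(2) = -54
x = Dx/D = -81/-27 = 3, y = Dy/D = 27/-27 = -1, z = Dz/D = -54/-27 = 2
Check eq1: (1)(3) + (-4)(-1) + (1)(2) = 9 = 9 ✓
Check eq2: (-4)(3) + (-3)(-1) + (-1)(2) = -11 = -11 ✓
Check eq3: (2)(3) + (1)(-1) + (2)(2) = 9 = 9 ✓

x = 3, y = -1, z = 2


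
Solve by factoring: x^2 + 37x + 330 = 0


We need two numbers that multiply to 330 and add to 37.
Those numbers are 22 and 15 (since 22 * 15 = 330 and 22 + 15 = 37).
So x^2 + 37x + 330 = (x + 22)(x + 15) = 0
Setting each factor to zero: x = -22 or x = -15

x = -22, x = -15


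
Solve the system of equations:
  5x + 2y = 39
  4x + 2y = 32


Using Cramer's rule:
Determinant D = (5)(2) - (4)(2) = 10 - 8 = 2
Dx = (39)(2) - (32)(2) = 78 - 64 = 14
Dy = (5)(32) - (4)(39) = 160 - 156 = 4
x = Dx/D = 14/2 = 7
y = Dy/D = 4/2 = 2

x = 7, y = 2


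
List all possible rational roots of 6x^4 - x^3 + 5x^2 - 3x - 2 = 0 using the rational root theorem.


Rational root theorem: possible roots are ±p/q where:
  p divides the constant term (-2): p ∈ {1, 2}
  q divides the leading coefficient (6): q ∈ {1, 2, 3, 6}

All possible rational roots: -2, -1, -2/3, -1/2, -1/3, -1/6, 1/6, 1/3, 1/2, 2/3, 1, 2

-2, -1, -2/3, -1/2, -1/3, -1/6, 1/6, 1/3, 1/2, 2/3, 1, 2


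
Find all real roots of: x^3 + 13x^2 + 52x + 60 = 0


Let p(x) = x^3 + 13x^2 + 52x + 60. By the rational root theorem (leading coefficient 1), any rational root is an integer divisor of 60: try ±1, ±2, ... in turn.
Test x = 1: value = 126 ≠ 0.
Test x = -1: value = 20 ≠ 0.
Test x = 2: value = 224 ≠ 0.
Test x = -2: value = 0 ✓, so (x + 2) is a factor.
Synthetic division by (x + 2): bring down 1; 1(-2) + 13 = 11; 11(-2) + 52 = 30; 30(-2) + 60 = 0 → quotient x^2 + 11x + 30, remainder 0.
Solve the quadratic x^2 + 11x + 30 = 0: discriminant = 11^2 - 4(1)(30) = 121 - 120 = 1.
sqrt(1) = 1, so x = (-11 ± 1)/2: x = -5 or x = -6.

x = -6, x = -5, x = -2


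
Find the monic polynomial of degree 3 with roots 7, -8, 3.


A monic polynomial with roots 7, -8, 3 is:
p(x) = (x - 7)(x + 8)(x - 3)
After multiplying by (x - 7): x - 7
After multiplying by (x + 8): x^2 + x - 56
After multiplying by (x - 3): x^3 - 2x^2 - 59x + 168

x^3 - 2x^2 - 59x + 168


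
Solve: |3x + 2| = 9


An absolute value equation |expr| = 9 gives two cases:
Case 1: 3x + 2 = 9
  3x = 7, so x = 7/3
Case 2: 3x + 2 = -9
  3x = -11, so x = -11/3

x = -11/3, x = 7/3


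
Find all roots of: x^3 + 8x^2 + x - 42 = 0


Let p(x) = x^3 + 8x^2 + x - 42. By the rational root theorem (leading coefficient 1), any rational root is an integer divisor of 42: try ±1, ±2, ... in turn.
Test x = 1: value = -32 ≠ 0.
Test x = -1: value = -36 ≠ 0.
Test x = 2: value = 0 ✓, so (x - 2) is a factor.
Synthetic division by (x - 2): bring down 1; 1(2) + 8 = 10; 10(2) + 1 = 21; 21(2) - 42 = 0 → quotient x^2 + 10x + 21, remainder 0.
Solve the quadratic x^2 + 10x + 21 = 0: discriminant = 10^2 - 4(1)(21) = 100 - 84 = 16.
sqrt(16) = 4, so x = (-10 ± 4)/2: x = -3 or x = -7.
Collecting all roots found:

x = -7, x = -3, x = 2


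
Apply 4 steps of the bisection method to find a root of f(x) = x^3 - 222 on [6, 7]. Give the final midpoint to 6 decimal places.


f(x) = x^3 - 222
f(6) = -6 < 0
f(7) = 121 > 0

Step 1: midpoint = (6.000000 + 7.000000)/2 = 6.500000
  f(6.500000) = 52.625000
  f(mid) > 0, so root is in [6.000000, 6.500000]

Step 2: midpoint = (6.000000 + 6.500000)/2 = 6.250000
  f(6.250000) = 22.140625
  f(mid) > 0, so root is in [6.000000, 6.250000]

Step 3: midpoint = (6.000000 + 6.250000)/2 = 6.125000
  f(6.125000) = 7.783203
  f(mid) > 0, so root is in [6.000000, 6.125000]

Step 4: midpoint = (6.000000 + 6.125000)/2 = 6.062500
  f(6.062500) = 0.820557
  f(mid) > 0, so root is in [6.000000, 6.062500]

midpoint = 6.062500


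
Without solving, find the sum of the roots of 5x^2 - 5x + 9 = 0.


By Vieta's formulas for ax^2 + bx + c = 0:
  Sum of roots = -b/a
  Product of roots = c/a

Here a = 5, b = -5, c = 9
Sum = -(-5)/5 = 1
Product = 9/5 = 9/5

Sum = 1


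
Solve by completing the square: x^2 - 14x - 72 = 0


Start: x^2 - 14x - 72 = 0
Move constant: x^2 - 14x = 72
Half of -14 is -7, squared is 49
Add 49 to both sides: x^2 - 14x + 49 = 121
(x - 7)^2 = 121
x - 7 = ±11
x = 7 + 11 = 18 or x = 7 - 11 = -4

x = -4, x = 18


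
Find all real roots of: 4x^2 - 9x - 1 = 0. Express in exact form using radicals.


Using the quadratic formula: x = (-b ± sqrt(b^2 - 4ac)) / (2a)
Here a = 4, b = -9, c = -1
Discriminant = b^2 - 4ac = (-9)^2 - 4(4)(-1) = 81 + 16 = 97
Since discriminant = 97 > 0, there are two real roots.
x = (9 ± sqrt(97)) / 8
Numerically: x ≈ 2.3561 or x ≈ -0.1061

x = (9 + sqrt(97)) / 8 or x = (9 - sqrt(97)) / 8


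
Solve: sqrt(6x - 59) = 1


Square both sides: 6x - 59 = 1^2 = 1
6x = 1 + 59 = 60
x = 10
Check: sqrt(6*10 - 59) = sqrt(1) = 1 ✓

x = 10


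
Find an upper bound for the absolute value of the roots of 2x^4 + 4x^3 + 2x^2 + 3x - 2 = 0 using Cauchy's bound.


Cauchy's bound: all roots r satisfy |r| <= 1 + max(|a_i/a_n|) for i = 0,...,n-1
where a_n is the leading coefficient.

Coefficients: [2, 4, 2, 3, -2]
Leading coefficient a_n = 2
Ratios |a_i/a_n|: 2, 1, 3/2, 1
Maximum ratio: 2
Cauchy's bound: |r| <= 1 + 2 = 3

Upper bound = 3


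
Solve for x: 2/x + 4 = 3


Subtract 4 from both sides: 2/x = -1
Multiply both sides by x: 2 = -1 * x
Divide by -1: x = -2

x = -2


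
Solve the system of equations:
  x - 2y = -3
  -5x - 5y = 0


Using Cramer's rule:
Determinant D = (1)(-5) - (-5)(-2) = -5 - 10 = -15
Dx = (-3)(-5) - (0)(-2) = 15 - 0 = 15
Dy = (1)(0) - (-5)(-3) = 0 - 15 = -15
x = Dx/D = 15/-15 = -1
y = Dy/D = -15/-15 = 1

x = -1, y = 1


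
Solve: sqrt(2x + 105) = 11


Square both sides: 2x + 105 = 11^2 = 121
2x = 121 - 105 = 16
x = 8
Check: sqrt(2*8 + 105) = sqrt(121) = 11 ✓

x = 8


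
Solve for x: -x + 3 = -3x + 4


Starting with: -x + 3 = -3x + 4
Move all x terms to left: (-1 + 3)x = 4 - 3
Simplify: 2x = 1
Divide both sides by 2: x = 1/2

x = 1/2


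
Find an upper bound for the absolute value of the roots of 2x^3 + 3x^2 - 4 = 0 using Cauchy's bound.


Cauchy's bound: all roots r satisfy |r| <= 1 + max(|a_i/a_n|) for i = 0,...,n-1
where a_n is the leading coefficient.

Coefficients: [2, 3, 0, -4]
Leading coefficient a_n = 2
Ratios |a_i/a_n|: 3/2, 0, 2
Maximum ratio: 2
Cauchy's bound: |r| <= 1 + 2 = 3

Upper bound = 3


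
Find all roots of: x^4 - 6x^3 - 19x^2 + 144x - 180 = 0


Let p(x) = x^4 - 6x^3 - 19x^2 + 144x - 180. By the rational root theorem (leading coefficient 1), any rational root is an integer divisor of 180: try ±1, ±2, ... in turn.
Test x = 1: value = -60 ≠ 0.
Test x = -1: value = -336 ≠ 0.
Test x = 2: value = 0 ✓, so (x - 2) is a factor.
Synthetic division by (x - 2): bring down 1; 1(2) - 6 = -4; (-4)(2) - 19 = -27; (-27)(2) + 144 = 90; 90(2) - 180 = 0 → quotient x^3 - 4x^2 - 27x + 90, remainder 0.
Continue with the quotient x^3 - 4x^2 - 27x + 90 (candidates must divide 90; re-test x = 2 first in case it repeats).
Test x = 2: value = 28 ≠ 0.
Test x = -2: value = 120 ≠ 0.
Test x = 3: value = 0 ✓, so (x - 3) is a factor.
Synthetic division by (x - 3): bring down 1; 1(3) - 4 = -1; (-1)(3) - 27 = -30; (-30)(3) + 90 = 0 → quotient x^2 - x - 30, remainder 0.
Solve the quadratic x^2 - x - 30 = 0: discriminant = (-1)^2 - 4(1)(-30) = 1 + 120 = 121.
sqrt(121) = 11, so x = (1 ± 11)/2: x = 6 or x = -5.
Collecting all roots found:

x = -5, x = 2, x = 3, x = 6


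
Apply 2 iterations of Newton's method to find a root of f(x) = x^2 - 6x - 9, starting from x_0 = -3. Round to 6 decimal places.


Newton's method: x_(n+1) = x_n - f(x_n)/f'(x_n)
f(x) = x^2 - 6x - 9
f'(x) = 2x - 6

Iteration 1:
  f(-3.000000) = 18.000000
  f'(-3.000000) = -12.000000
  x_1 = -3.000000 - (18.000000)/(-12.000000) = -1.500000

Iteration 2:
  f(-1.500000) = 2.250000
  f'(-1.500000) = -9.000000
  x_2 = -1.500000 - (2.250000)/(-9.000000) = -1.250000

x_2 = -1.250000


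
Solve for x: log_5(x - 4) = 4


Convert to exponential form: x - 4 = 5^4 = 625
x = 625 + 4 = 629
Check: log_5(629 - 4) = log_5(625) = log_5(625) = 4 ✓

x = 629


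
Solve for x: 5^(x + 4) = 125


Express both sides with the same base.
125 = 5^3
Since the bases match, equate exponents: x + 4 = 3
So x = 3 - (4) = -1

x = -1


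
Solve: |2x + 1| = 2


An absolute value equation |expr| = 2 gives two cases:
Case 1: 2x + 1 = 2
  2x = 1, so x = 1/2
Case 2: 2x + 1 = -2
  2x = -3, so x = -3/2

x = -3/2, x = 1/2


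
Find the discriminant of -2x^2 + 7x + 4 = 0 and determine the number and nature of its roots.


For ax^2 + bx + c = 0, discriminant D = b^2 - 4ac
Here a = -2, b = 7, c = 4
D = (7)^2 - 4(-2)(4) = 49 + 32 = 81

D = 81 > 0 and is a perfect square (sqrt = 9)
The equation has 2 distinct real rational roots.

Discriminant = 81, 2 distinct real rational roots


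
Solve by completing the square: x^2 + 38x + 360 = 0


Start: x^2 + 38x + 360 = 0
Move constant: x^2 + 38x = -360
Half of 38 is 19, squared is 361
Add 361 to both sides: x^2 + 38x + 361 = 1
(x + 19)^2 = 1
x + 19 = ±1
x = -19 + 1 = -18 or x = -19 - 1 = -20

x = -20, x = -18


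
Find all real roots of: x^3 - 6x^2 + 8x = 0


The constant term is 0, so x = 0 is a root. Factor out x:
  x(x^2 - 6x + 8) = 0
Solve the quadratic x^2 - 6x + 8 = 0: discriminant = (-6)^2 - 4(1)(8) = 36 - 32 = 4.
sqrt(4) = 2, so x = (6 ± 2)/2: x = 4 or x = 2.

x = 0, x = 2, x = 4


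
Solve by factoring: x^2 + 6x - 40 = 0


We need two numbers that multiply to -40 and add to 6.
Those numbers are 10 and -4 (since 10 * (-4) = -40 and 10 + (-4) = 6).
So x^2 + 6x - 40 = (x + 10)(x - 4) = 0
Setting each factor to zero: x = -10 or x = 4

x = -10, x = 4


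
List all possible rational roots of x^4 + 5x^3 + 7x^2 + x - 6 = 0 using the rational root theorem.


Rational root theorem: possible roots are ±p/q where:
  p divides the constant term (-6): p ∈ {1, 2, 3, 6}
  q divides the leading coefficient (1): q ∈ {1}

All possible rational roots: -6, -3, -2, -1, 1, 2, 3, 6

-6, -3, -2, -1, 1, 2, 3, 6


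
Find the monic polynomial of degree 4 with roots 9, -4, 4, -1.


A monic polynomial with roots 9, -4, 4, -1 is:
p(x) = (x - 9)(x + 4)(x - 4)(x + 1)
After multiplying by (x - 9): x - 9
After multiplying by (x + 4): x^2 - 5x - 36
After multiplying by (x - 4): x^3 - 9x^2 - 16x + 144
After multiplying by (x + 1): x^4 - 8x^3 - 25x^2 + 128x + 144

x^4 - 8x^3 - 25x^2 + 128x + 144


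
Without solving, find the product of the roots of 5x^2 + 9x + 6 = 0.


By Vieta's formulas for ax^2 + bx + c = 0:
  Sum of roots = -b/a
  Product of roots = c/a

Here a = 5, b = 9, c = 6
Sum = -(9)/5 = -9/5
Product = 6/5 = 6/5

Product = 6/5


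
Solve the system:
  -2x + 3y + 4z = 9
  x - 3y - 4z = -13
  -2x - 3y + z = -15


Using Cramer's rule. Expand each determinant along the first row.
D  = (-2)*[(-3)*1 - (-4)*(-3)] - 3*[1*1 - (-4)*(-2)] + 4*[1*(-3) - (-3)*(-2)]
  = (-2)*(-15) - 3*(-7) + 4*(-9) = 15
Dx = 9*[(-3)*1 - (-4)*(-3)] - 3*[(-13)*1 - (-4)*(-15)] + 4*[(-13)*(-3) - (-3)*(-15)]
  = 9*(-15) - 3*(-73) + 4*(-6) = 60
Dy = (-2)*[(-13)*1 - (-4)*(-15)] - 9*[1*1 - (-4)*(-2)] + 4*[1*(-15) - (-13)*(-2)]
  = (-2)*(-73) - 9*(-7) + 4*(-41) = 45
Dz = (-2)*[(-3)*(-15) - (-13)*(-3)] - 3*[1*(-15) - (-13)*(-2)] + 9*[1*(-3) - (-3)*(-2)]
  = (-2)*(6) - 3*(-41) + 9*(-9) = 30
x = Dx/D = 60/15 = 4, y = Dy/D = 45/15 = 3, z = Dz/D = 30/15 = 2
Check eq1: (-2)(4) + (3)(3) + (4)(2) = 9 = 9 ✓
Check eq2: (1)(4) + (-3)(3) + (-4)(2) = -13 = -13 ✓
Check eq3: (-2)(4) + (-3)(3) + (1)(2) = -15 = -15 ✓

x = 4, y = 3, z = 2


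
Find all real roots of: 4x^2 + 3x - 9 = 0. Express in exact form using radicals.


Using the quadratic formula: x = (-b ± sqrt(b^2 - 4ac)) / (2a)
Here a = 4, b = 3, c = -9
Discriminant = b^2 - 4ac = 3^2 - 4(4)(-9) = 9 + 144 = 153
Since discriminant = 153 > 0, there are two real roots.
x = (-3 ± 3*sqrt(17)) / 8
Numerically: x ≈ 1.1712 or x ≈ -1.9212

x = (-3 + 3*sqrt(17)) / 8 or x = (-3 - 3*sqrt(17)) / 8


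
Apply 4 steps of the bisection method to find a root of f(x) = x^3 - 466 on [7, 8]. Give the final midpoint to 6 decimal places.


f(x) = x^3 - 466
f(7) = -123 < 0
f(8) = 46 > 0

Step 1: midpoint = (7.000000 + 8.000000)/2 = 7.500000
  f(7.500000) = -44.125000
  f(mid) < 0, so root is in [7.500000, 8.000000]

Step 2: midpoint = (7.500000 + 8.000000)/2 = 7.750000
  f(7.750000) = -0.515625
  f(mid) < 0, so root is in [7.750000, 8.000000]

Step 3: midpoint = (7.750000 + 8.000000)/2 = 7.875000
  f(7.875000) = 22.373047
  f(mid) > 0, so root is in [7.750000, 7.875000]

Step 4: midpoint = (7.750000 + 7.875000)/2 = 7.812500
  f(7.812500) = 10.837158
  f(mid) > 0, so root is in [7.750000, 7.812500]

midpoint = 7.812500


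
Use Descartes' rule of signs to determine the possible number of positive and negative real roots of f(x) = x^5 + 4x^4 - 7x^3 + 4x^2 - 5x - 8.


Descartes' rule of signs:

For positive roots, count sign changes in f(x) = x^5 + 4x^4 - 7x^3 + 4x^2 - 5x - 8:
Signs of coefficients: +, +, -, +, -, -
Number of sign changes: 3
Possible positive real roots: 3, 1

For negative roots, examine f(-x) = -x^5 + 4x^4 + 7x^3 + 4x^2 + 5x - 8:
Signs of coefficients: -, +, +, +, +, -
Number of sign changes: 2
Possible negative real roots: 2, 0

Positive roots: 3 or 1; Negative roots: 2 or 0


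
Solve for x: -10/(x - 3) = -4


Multiply both sides by (x - 3): -10 = -4(x - 3)
Distribute: -10 = -4x + 12
-4x = -10 - 12 = -22
x = 11/2

x = 11/2


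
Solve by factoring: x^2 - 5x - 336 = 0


We need two numbers that multiply to -336 and add to -5.
Those numbers are 16 and -21 (since 16 * (-21) = -336 and 16 + (-21) = -5).
So x^2 - 5x - 336 = (x + 16)(x - 21) = 0
Setting each factor to zero: x = -16 or x = 21

x = -16, x = 21


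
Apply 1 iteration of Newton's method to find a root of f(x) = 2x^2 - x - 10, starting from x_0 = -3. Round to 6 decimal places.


Newton's method: x_(n+1) = x_n - f(x_n)/f'(x_n)
f(x) = 2x^2 - x - 10
f'(x) = 4x - 1

Iteration 1:
  f(-3.000000) = 11.000000
  f'(-3.000000) = -13.000000
  x_1 = -3.000000 - (11.000000)/(-13.000000) = -2.153846

x_1 = -2.153846


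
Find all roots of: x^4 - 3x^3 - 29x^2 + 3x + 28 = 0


Let p(x) = x^4 - 3x^3 - 29x^2 + 3x + 28. By the rational root theorem (leading coefficient 1), any rational root is an integer divisor of 28: try ±1, ±2, ... in turn.
Test x = 1: value = 0 ✓, so (x - 1) is a factor.
Synthetic division by (x - 1): bring down 1; 1(1) - 3 = -2; (-2)(1) - 29 = -31; (-31)(1) + 3 = -28; (-28)(1) + 28 = 0 → quotient x^3 - 2x^2 - 31x - 28, remainder 0.
Continue with the quotient x^3 - 2x^2 - 31x - 28 (candidates must divide 28; re-test x = 1 first in case it repeats).
Test x = 1: value = -60 ≠ 0.
Test x = -1: value = 0 ✓, so (x + 1) is a factor.
Synthetic division by (x + 1): bring down 1; 1(-1) - 2 = -3; (-3)(-1) - 31 = -28; (-28)(-1) - 28 = 0 → quotient x^2 - 3x - 28, remainder 0.
Solve the quadratic x^2 - 3x - 28 = 0: discriminant = (-3)^2 - 4(1)(-28) = 9 + 112 = 121.
sqrt(121) = 11, so x = (3 ± 11)/2: x = 7 or x = -4.
Collecting all roots found:

x = -4, x = -1, x = 1, x = 7


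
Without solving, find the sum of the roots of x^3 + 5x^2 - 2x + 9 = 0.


By Vieta's formulas for x^3 + bx^2 + cx + d = 0:
  r1 + r2 + r3 = -b/a = -5
  r1*r2 + r1*r3 + r2*r3 = c/a = -2
  r1*r2*r3 = -d/a = -9


Sum = -5


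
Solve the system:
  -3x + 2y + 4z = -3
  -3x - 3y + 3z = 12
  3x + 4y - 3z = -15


Using Cramer's rule. Expand each determinant along the first row.
D  = (-3)*[(-3)*(-3) - 3*4] - 2*[(-3)*(-3) - 3*3] + 4*[(-3)*4 - (-3)*3]
  = (-3)*(-3) - 2*(0) + 4*(-3) = -3
Dx = (-3)*[(-3)*(-3) - 3*4] - 2*[12*(-3) - 3*(-15)] + 4*[12*4 - (-3)*(-15)]
  = (-3)*(-3) - 2*(9) + 4*(3) = 3
Dy = (-3)*[12*(-3) - 3*(-15)] - (-3)*[(-3)*(-3) - 3*3] + 4*[(-3)*(-15) - 12*3]
  = (-3)*(9) - (-3)*(0) + 4*(9) = 9
Dz = (-3)*[(-3)*(-15) - 12*4] - 2*[(-3)*(-15) - 12*3] + (-3)*[(-3)*4 - (-3)*3]
  = (-3)*(-3) - 2*(9) + (-3)*(-3) = 0
x = Dx/D = 3/-3 = -1, y = Dy/D = 9/-3 = -3, z = Dz/D = 0/-3 = 0
Check eq1: (-3)(-1) + (2)(-3) + (4)(0) = -3 = -3 ✓
Check eq2: (-3)(-1) + (-3)(-3) + (3)(0) = 12 = 12 ✓
Check eq3: (3)(-1) + (4)(-3) + (-3)(0) = -15 = -15 ✓

x = -1, y = -3, z = 0


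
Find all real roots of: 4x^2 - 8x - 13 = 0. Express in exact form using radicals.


Using the quadratic formula: x = (-b ± sqrt(b^2 - 4ac)) / (2a)
Here a = 4, b = -8, c = -13
Discriminant = b^2 - 4ac = (-8)^2 - 4(4)(-13) = 64 + 208 = 272
Since discriminant = 272 > 0, there are two real roots.
x = (8 ± 4*sqrt(17)) / 8
Simplifying: x = (2 ± sqrt(17)) / 2
Numerically: x ≈ 3.0616 or x ≈ -1.0616

x = (2 + sqrt(17)) / 2 or x = (2 - sqrt(17)) / 2


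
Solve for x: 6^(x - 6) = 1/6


Express both sides with the same base.
1/6 = 6^(-1)
Since the bases match, equate exponents: x - 6 = -1
So x = -1 - (-6) = 5

x = 5


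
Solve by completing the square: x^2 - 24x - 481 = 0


Start: x^2 - 24x - 481 = 0
Move constant: x^2 - 24x = 481
Half of -24 is -12, squared is 144
Add 144 to both sides: x^2 - 24x + 144 = 625
(x - 12)^2 = 625
x - 12 = ±25
x = 12 + 25 = 37 or x = 12 - 25 = -13

x = -13, x = 37


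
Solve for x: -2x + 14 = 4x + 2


Starting with: -2x + 14 = 4x + 2
Move all x terms to left: (-2 - 4)x = 2 - 14
Simplify: -6x = -12
Divide both sides by -6: x = 2

x = 2


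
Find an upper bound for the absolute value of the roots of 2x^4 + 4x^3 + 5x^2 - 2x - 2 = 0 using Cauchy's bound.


Cauchy's bound: all roots r satisfy |r| <= 1 + max(|a_i/a_n|) for i = 0,...,n-1
where a_n is the leading coefficient.

Coefficients: [2, 4, 5, -2, -2]
Leading coefficient a_n = 2
Ratios |a_i/a_n|: 2, 5/2, 1, 1
Maximum ratio: 5/2
Cauchy's bound: |r| <= 1 + 5/2 = 7/2

Upper bound = 7/2


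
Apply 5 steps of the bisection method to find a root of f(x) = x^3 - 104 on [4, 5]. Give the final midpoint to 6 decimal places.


f(x) = x^3 - 104
f(4) = -40 < 0
f(5) = 21 > 0

Step 1: midpoint = (4.000000 + 5.000000)/2 = 4.500000
  f(4.500000) = -12.875000
  f(mid) < 0, so root is in [4.500000, 5.000000]

Step 2: midpoint = (4.500000 + 5.000000)/2 = 4.750000
  f(4.750000) = 3.171875
  f(mid) > 0, so root is in [4.500000, 4.750000]

Step 3: midpoint = (4.500000 + 4.750000)/2 = 4.625000
  f(4.625000) = -5.068359
  f(mid) < 0, so root is in [4.625000, 4.750000]

Step 4: midpoint = (4.625000 + 4.750000)/2 = 4.687500
  f(4.687500) = -1.003174
  f(mid) < 0, so root is in [4.687500, 4.750000]

Step 5: midpoint = (4.687500 + 4.750000)/2 = 4.718750
  f(4.718750) = 1.070526
  f(mid) > 0, so root is in [4.687500, 4.718750]

midpoint = 4.718750


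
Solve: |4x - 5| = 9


An absolute value equation |expr| = 9 gives two cases:
Case 1: 4x - 5 = 9
  4x = 14, so x = 7/2
Case 2: 4x - 5 = -9
  4x = -4, so x = -1

x = -1, x = 7/2


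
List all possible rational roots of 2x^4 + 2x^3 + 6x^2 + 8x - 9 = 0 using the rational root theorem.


Rational root theorem: possible roots are ±p/q where:
  p divides the constant term (-9): p ∈ {1, 3, 9}
  q divides the leading coefficient (2): q ∈ {1, 2}

All possible rational roots: -9, -9/2, -3, -3/2, -1, -1/2, 1/2, 1, 3/2, 3, 9/2, 9

-9, -9/2, -3, -3/2, -1, -1/2, 1/2, 1, 3/2, 3, 9/2, 9


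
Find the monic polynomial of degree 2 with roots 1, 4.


A monic polynomial with roots 1, 4 is:
p(x) = (x - 1)(x - 4)
After multiplying by (x - 1): x - 1
After multiplying by (x - 4): x^2 - 5x + 4

x^2 - 5x + 4


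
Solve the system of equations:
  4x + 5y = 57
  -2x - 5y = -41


Using Cramer's rule:
Determinant D = (4)(-5) - (-2)(5) = -20 + 10 = -10
Dx = (57)(-5) - (-41)(5) = -285 + 205 = -80
Dy = (4)(-41) - (-2)(57) = -164 + 114 = -50
x = Dx/D = -80/-10 = 8
y = Dy/D = -50/-10 = 5

x = 8, y = 5


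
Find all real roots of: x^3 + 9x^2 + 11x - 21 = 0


Let p(x) = x^3 + 9x^2 + 11x - 21. By the rational root theorem (leading coefficient 1), any rational root is an integer divisor of 21: try ±1, ±2, ... in turn.
Test x = 1: value = 0 ✓, so (x - 1) is a factor.
Synthetic division by (x - 1): bring down 1; 1(1) + 9 = 10; 10(1) + 11 = 21; 21(1) - 21 = 0 → quotient x^2 + 10x + 21, remainder 0.
Solve the quadratic x^2 + 10x + 21 = 0: discriminant = 10^2 - 4(1)(21) = 100 - 84 = 16.
sqrt(16) = 4, so x = (-10 ± 4)/2: x = -3 or x = -7.

x = -7, x = -3, x = 1


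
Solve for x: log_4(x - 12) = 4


Convert to exponential form: x - 12 = 4^4 = 256
x = 256 + 12 = 268
Check: log_4(268 - 12) = log_4(256) = log_4(256) = 4 ✓

x = 268


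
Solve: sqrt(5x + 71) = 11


Square both sides: 5x + 71 = 11^2 = 121
5x = 121 - 71 = 50
x = 10
Check: sqrt(5*10 + 71) = sqrt(121) = 11 ✓

x = 10


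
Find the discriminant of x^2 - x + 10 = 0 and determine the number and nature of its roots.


For ax^2 + bx + c = 0, discriminant D = b^2 - 4ac
Here a = 1, b = -1, c = 10
D = (-1)^2 - 4(1)(10) = 1 - 40 = -39

D = -39 < 0
The equation has no real roots (2 complex conjugate roots).

Discriminant = -39, no real roots (2 complex conjugate roots)


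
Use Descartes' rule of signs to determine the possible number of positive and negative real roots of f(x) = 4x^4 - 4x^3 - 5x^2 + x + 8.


Descartes' rule of signs:

For positive roots, count sign changes in f(x) = 4x^4 - 4x^3 - 5x^2 + x + 8:
Signs of coefficients: +, -, -, +, +
Number of sign changes: 2
Possible positive real roots: 2, 0

For negative roots, examine f(-x) = 4x^4 + 4x^3 - 5x^2 - x + 8:
Signs of coefficients: +, +, -, -, +
Number of sign changes: 2
Possible negative real roots: 2, 0

Positive roots: 2 or 0; Negative roots: 2 or 0


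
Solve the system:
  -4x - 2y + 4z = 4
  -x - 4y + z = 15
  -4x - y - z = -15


Using Cramer's rule. Expand each determinant along the first row.
D  = (-4)*[(-4)*(-1) - 1*(-1)] - (-2)*[(-1)*(-1) - 1*(-4)] + 4*[(-1)*(-1) - (-4)*(-4)]
  = (-4)*(5) - (-2)*(5) + 4*(-15) = -70
Dx = 4*[(-4)*(-1) - 1*(-1)] - (-2)*[15*(-1) - 1*(-15)] + 4*[15*(-1) - (-4)*(-15)]
  = 4*(5) - (-2)*(0) + 4*(-75) = -280
Dy = (-4)*[15*(-1) - 1*(-15)] - 4*[(-1)*(-1) - 1*(-4)] + 4*[(-1)*(-15) - 15*(-4)]
  = (-4)*(0) - 4*(5) + 4*(75) = 280
Dz = (-4)*[(-4)*(-15) - 15*(-1)] - (-2)*[(-1)*(-15) - 15*(-4)] + 4*[(-1)*(-1) - (-4)*(-4)]
  = (-4)*(75) - (-2)*(75) + 4*(-15) = -210
x = Dx/D = -280/-70 = 4, y = Dy/D = 280/-70 = -4, z = Dz/D = -210/-70 = 3
Check eq1: (-4)(4) + (-2)(-4) + (4)(3) = 4 = 4 ✓
Check eq2: (-1)(4) + (-4)(-4) + (1)(3) = 15 = 15 ✓
Check eq3: (-4)(4) + (-1)(-4) + (-1)(3) = -15 = -15 ✓

x = 4, y = -4, z = 3


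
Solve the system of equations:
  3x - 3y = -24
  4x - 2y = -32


Using Cramer's rule:
Determinant D = (3)(-2) - (4)(-3) = -6 + 12 = 6
Dx = (-24)(-2) - (-32)(-3) = 48 - 96 = -48
Dy = (3)(-32) - (4)(-24) = -96 + 96 = 0
x = Dx/D = -48/6 = -8
y = Dy/D = 0/6 = 0

x = -8, y = 0


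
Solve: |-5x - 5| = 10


An absolute value equation |expr| = 10 gives two cases:
Case 1: -5x - 5 = 10
  -5x = 15, so x = -3
Case 2: -5x - 5 = -10
  -5x = -5, so x = 1

x = -3, x = 1


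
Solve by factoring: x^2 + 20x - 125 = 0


We need two numbers that multiply to -125 and add to 20.
Those numbers are -5 and 25 (since (-5) * 25 = -125 and (-5) + 25 = 20).
So x^2 + 20x - 125 = (x - 5)(x + 25) = 0
Setting each factor to zero: x = 5 or x = -25

x = -25, x = 5


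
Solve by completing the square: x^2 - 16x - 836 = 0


Start: x^2 - 16x - 836 = 0
Move constant: x^2 - 16x = 836
Half of -16 is -8, squared is 64
Add 64 to both sides: x^2 - 16x + 64 = 900
(x - 8)^2 = 900
x - 8 = ±30
x = 8 + 30 = 38 or x = 8 - 30 = -22

x = -22, x = 38


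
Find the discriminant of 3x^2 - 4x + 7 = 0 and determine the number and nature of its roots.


For ax^2 + bx + c = 0, discriminant D = b^2 - 4ac
Here a = 3, b = -4, c = 7
D = (-4)^2 - 4(3)(7) = 16 - 84 = -68

D = -68 < 0
The equation has no real roots (2 complex conjugate roots).

Discriminant = -68, no real roots (2 complex conjugate roots)


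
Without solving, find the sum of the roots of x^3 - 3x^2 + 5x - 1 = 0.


By Vieta's formulas for x^3 + bx^2 + cx + d = 0:
  r1 + r2 + r3 = -b/a = 3
  r1*r2 + r1*r3 + r2*r3 = c/a = 5
  r1*r2*r3 = -d/a = 1


Sum = 3


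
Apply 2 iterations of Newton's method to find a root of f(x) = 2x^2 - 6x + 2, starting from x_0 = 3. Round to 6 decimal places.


Newton's method: x_(n+1) = x_n - f(x_n)/f'(x_n)
f(x) = 2x^2 - 6x + 2
f'(x) = 4x - 6

Iteration 1:
  f(3.000000) = 2.000000
  f'(3.000000) = 6.000000
  x_1 = 3.000000 - (2.000000)/(6.000000) = 2.666667

Iteration 2:
  f(2.666667) = 0.222222
  f'(2.666667) = 4.666667
  x_2 = 2.666667 - (0.222222)/(4.666667) = 2.619048

x_2 = 2.619048


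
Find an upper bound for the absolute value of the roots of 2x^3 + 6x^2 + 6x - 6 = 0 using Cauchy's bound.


Cauchy's bound: all roots r satisfy |r| <= 1 + max(|a_i/a_n|) for i = 0,...,n-1
where a_n is the leading coefficient.

Coefficients: [2, 6, 6, -6]
Leading coefficient a_n = 2
Ratios |a_i/a_n|: 3, 3, 3
Maximum ratio: 3
Cauchy's bound: |r| <= 1 + 3 = 4

Upper bound = 4


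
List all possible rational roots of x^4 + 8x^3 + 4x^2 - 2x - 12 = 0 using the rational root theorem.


Rational root theorem: possible roots are ±p/q where:
  p divides the constant term (-12): p ∈ {1, 2, 3, 4, 6, 12}
  q divides the leading coefficient (1): q ∈ {1}

All possible rational roots: -12, -6, -4, -3, -2, -1, 1, 2, 3, 4, 6, 12

-12, -6, -4, -3, -2, -1, 1, 2, 3, 4, 6, 12


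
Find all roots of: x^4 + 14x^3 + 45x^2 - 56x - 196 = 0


Let p(x) = x^4 + 14x^3 + 45x^2 - 56x - 196. By the rational root theorem (leading coefficient 1), any rational root is an integer divisor of 196: try ±1, ±2, ... in turn.
Test x = 1: value = -192 ≠ 0.
Test x = -1: value = -108 ≠ 0.
Test x = 2: value = 0 ✓, so (x - 2) is a factor.
Synthetic division by (x - 2): bring down 1; 1(2) + 14 = 16; 16(2) + 45 = 77; 77(2) - 56 = 98; 98(2) - 196 = 0 → quotient x^3 + 16x^2 + 77x + 98, remainder 0.
Continue with the quotient x^3 + 16x^2 + 77x + 98 (candidates must divide 98; re-test x = 2 first in case it repeats).
Test x = 2: value = 324 ≠ 0.
Test x = -2: value = 0 ✓, so (x + 2) is a factor.
Synthetic division by (x + 2): bring down 1; 1(-2) + 16 = 14; 14(-2) + 77 = 49; 49(-2) + 98 = 0 → quotient x^2 + 14x + 49, remainder 0.
Solve the quadratic x^2 + 14x + 49 = 0: discriminant = 14^2 - 4(1)(49) = 196 - 196 = 0.
Discriminant = 0, so a double root: x = -14/2 = -7.
Collecting all roots found:

x = -7 (multiplicity 2), x = -2, x = 2


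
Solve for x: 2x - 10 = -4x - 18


Starting with: 2x - 10 = -4x - 18
Move all x terms to left: (2 + 4)x = -18 + 10
Simplify: 6x = -8
Divide both sides by 6: x = -4/3

x = -4/3


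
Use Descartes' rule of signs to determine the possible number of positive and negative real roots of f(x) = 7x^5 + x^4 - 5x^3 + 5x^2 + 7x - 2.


Descartes' rule of signs:

For positive roots, count sign changes in f(x) = 7x^5 + x^4 - 5x^3 + 5x^2 + 7x - 2:
Signs of coefficients: +, +, -, +, +, -
Number of sign changes: 3
Possible positive real roots: 3, 1

For negative roots, examine f(-x) = -7x^5 + x^4 + 5x^3 + 5x^2 - 7x - 2:
Signs of coefficients: -, +, +, +, -, -
Number of sign changes: 2
Possible negative real roots: 2, 0

Positive roots: 3 or 1; Negative roots: 2 or 0


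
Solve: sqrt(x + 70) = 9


Square both sides: x + 70 = 9^2 = 81
x = 81 - 70 = 11
x = 11
Check: sqrt(1*11 + 70) = sqrt(81) = 9 ✓

x = 11


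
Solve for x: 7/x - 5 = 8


Subtract -5 from both sides: 7/x = 13
Multiply both sides by x: 7 = 13 * x
Divide by 13: x = 7/13

x = 7/13


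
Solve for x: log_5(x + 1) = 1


Convert to exponential form: x + 1 = 5^1 = 5
x = 5 - 1 = 4
Check: log_5(4 + 1) = log_5(5) = log_5(5) = 1 ✓

x = 4


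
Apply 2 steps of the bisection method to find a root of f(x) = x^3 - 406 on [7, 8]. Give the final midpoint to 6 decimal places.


f(x) = x^3 - 406
f(7) = -63 < 0
f(8) = 106 > 0

Step 1: midpoint = (7.000000 + 8.000000)/2 = 7.500000
  f(7.500000) = 15.875000
  f(mid) > 0, so root is in [7.000000, 7.500000]

Step 2: midpoint = (7.000000 + 7.500000)/2 = 7.250000
  f(7.250000) = -24.921875
  f(mid) < 0, so root is in [7.250000, 7.500000]

midpoint = 7.250000


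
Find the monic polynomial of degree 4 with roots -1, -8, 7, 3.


A monic polynomial with roots -1, -8, 7, 3 is:
p(x) = (x + 1)(x + 8)(x - 7)(x - 3)
After multiplying by (x + 1): x + 1
After multiplying by (x + 8): x^2 + 9x + 8
After multiplying by (x - 7): x^3 + 2x^2 - 55x - 56
After multiplying by (x - 3): x^4 - x^3 - 61x^2 + 109x + 168

x^4 - x^3 - 61x^2 + 109x + 168


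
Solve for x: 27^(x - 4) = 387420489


Express both sides with the same base.
387420489 = 27^6
Since the bases match, equate exponents: x - 4 = 6
So x = 6 - (-4) = 10

x = 10


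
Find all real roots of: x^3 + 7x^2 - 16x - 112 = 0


Let p(x) = x^3 + 7x^2 - 16x - 112. By the rational root theorem (leading coefficient 1), any rational root is an integer divisor of 112: try ±1, ±2, ... in turn.
Test x = 1: value = -120 ≠ 0.
Test x = -1: value = -90 ≠ 0.
Test x = 2: value = -108 ≠ 0.
Test x = -2: value = -60 ≠ 0.
Test x = 4: value = 0 ✓, so (x - 4) is a factor.
Synthetic division by (x - 4): bring down 1; 1(4) + 7 = 11; 11(4) - 16 = 28; 28(4) - 112 = 0 → quotient x^2 + 11x + 28, remainder 0.
Solve the quadratic x^2 + 11x + 28 = 0: discriminant = 11^2 - 4(1)(28) = 121 - 112 = 9.
sqrt(9) = 3, so x = (-11 ± 3)/2: x = -4 or x = -7.

x = -7, x = -4, x = 4


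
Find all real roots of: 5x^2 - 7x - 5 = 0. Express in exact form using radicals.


Using the quadratic formula: x = (-b ± sqrt(b^2 - 4ac)) / (2a)
Here a = 5, b = -7, c = -5
Discriminant = b^2 - 4ac = (-7)^2 - 4(5)(-5) = 49 + 100 = 149
Since discriminant = 149 > 0, there are two real roots.
x = (7 ± sqrt(149)) / 10
Numerically: x ≈ 1.9207 or x ≈ -0.5207

x = (7 + sqrt(149)) / 10 or x = (7 - sqrt(149)) / 10


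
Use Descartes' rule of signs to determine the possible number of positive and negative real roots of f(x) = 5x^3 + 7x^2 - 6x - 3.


Descartes' rule of signs:

For positive roots, count sign changes in f(x) = 5x^3 + 7x^2 - 6x - 3:
Signs of coefficients: +, +, -, -
Number of sign changes: 1
Possible positive real roots: 1

For negative roots, examine f(-x) = -5x^3 + 7x^2 + 6x - 3:
Signs of coefficients: -, +, +, -
Number of sign changes: 2
Possible negative real roots: 2, 0

Positive roots: 1; Negative roots: 2 or 0


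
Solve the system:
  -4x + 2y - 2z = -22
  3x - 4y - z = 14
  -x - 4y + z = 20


Using Cramer's rule. Expand each determinant along the first row.
D  = (-4)*[(-4)*1 - (-1)*(-4)] - 2*[3*1 - (-1)*(-1)] + (-2)*[3*(-4) - (-4)*(-1)]
  = (-4)*(-8) - 2*(2) + (-2)*(-16) = 60
Dx = (-22)*[(-4)*1 - (-1)*(-4)] - 2*[14*1 - (-1)*20] + (-2)*[14*(-4) - (-4)*20]
  = (-22)*(-8) - 2*(34) + (-2)*(24) = 60
Dy = (-4)*[14*1 - (-1)*20] - (-22)*[3*1 - (-1)*(-1)] + (-2)*[3*20 - 14*(-1)]
  = (-4)*(34) - (-22)*(2) + (-2)*(74) = -240
Dz = (-4)*[(-4)*20 - 14*(-4)] - 2*[3*20 - 14*(-1)] + (-22)*[3*(-4) - (-4)*(-1)]
  = (-4)*(-24) - 2*(74) + (-22)*(-16) = 300
x = Dx/D = 60/60 = 1, y = Dy/D = -240/60 = -4, z = Dz/D = 300/60 = 5
Check eq1: (-4)(1) + (2)(-4) + (-2)(5) = -22 = -22 ✓
Check eq2: (3)(1) + (-4)(-4) + (-1)(5) = 14 = 14 ✓
Check eq3: (-1)(1) + (-4)(-4) + (1)(5) = 20 = 20 ✓

x = 1, y = -4, z = 5


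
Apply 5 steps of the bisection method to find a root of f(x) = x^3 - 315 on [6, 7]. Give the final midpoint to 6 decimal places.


f(x) = x^3 - 315
f(6) = -99 < 0
f(7) = 28 > 0

Step 1: midpoint = (6.000000 + 7.000000)/2 = 6.500000
  f(6.500000) = -40.375000
  f(mid) < 0, so root is in [6.500000, 7.000000]

Step 2: midpoint = (6.500000 + 7.000000)/2 = 6.750000
  f(6.750000) = -7.453125
  f(mid) < 0, so root is in [6.750000, 7.000000]

Step 3: midpoint = (6.750000 + 7.000000)/2 = 6.875000
  f(6.875000) = 9.951172
  f(mid) > 0, so root is in [6.750000, 6.875000]

Step 4: midpoint = (6.750000 + 6.875000)/2 = 6.812500
  f(6.812500) = 1.169189
  f(mid) > 0, so root is in [6.750000, 6.812500]

Step 5: midpoint = (6.750000 + 6.812500)/2 = 6.781250
  f(6.781250) = -3.161835
  f(mid) < 0, so root is in [6.781250, 6.812500]

midpoint = 6.781250


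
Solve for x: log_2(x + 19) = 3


Convert to exponential form: x + 19 = 2^3 = 8
x = 8 - 19 = -11
Check: log_2(-11 + 19) = log_2(8) = log_2(8) = 3 ✓

x = -11


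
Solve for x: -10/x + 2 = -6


Subtract 2 from both sides: -10/x = -8
Multiply both sides by x: -10 = -8 * x
Divide by -8: x = 5/4

x = 5/4


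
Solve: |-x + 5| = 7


An absolute value equation |expr| = 7 gives two cases:
Case 1: -x + 5 = 7
  -x = 2, so x = -2
Case 2: -x + 5 = -7
  -x = -12, so x = 12

x = -2, x = 12


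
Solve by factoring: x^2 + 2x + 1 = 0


We need two numbers that multiply to 1 and add to 2.
Those numbers are 1 and 1 (since 1 * 1 = 1 and 1 + 1 = 2).
So x^2 + 2x + 1 = (x + 1)(x + 1) = 0
Setting each factor to zero: x = -1 or x = -1

x = -1


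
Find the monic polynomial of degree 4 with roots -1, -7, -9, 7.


A monic polynomial with roots -1, -7, -9, 7 is:
p(x) = (x + 1)(x + 7)(x + 9)(x - 7)
After multiplying by (x + 1): x + 1
After multiplying by (x + 7): x^2 + 8x + 7
After multiplying by (x + 9): x^3 + 17x^2 + 79x + 63
After multiplying by (x - 7): x^4 + 10x^3 - 40x^2 - 490x - 441

x^4 + 10x^3 - 40x^2 - 490x - 441


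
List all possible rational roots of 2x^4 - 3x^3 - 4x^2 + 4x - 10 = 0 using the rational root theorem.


Rational root theorem: possible roots are ±p/q where:
  p divides the constant term (-10): p ∈ {1, 2, 5, 10}
  q divides the leading coefficient (2): q ∈ {1, 2}

All possible rational roots: -10, -5, -5/2, -2, -1, -1/2, 1/2, 1, 2, 5/2, 5, 10

-10, -5, -5/2, -2, -1, -1/2, 1/2, 1, 2, 5/2, 5, 10


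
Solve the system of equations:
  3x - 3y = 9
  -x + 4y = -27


Using Cramer's rule:
Determinant D = (3)(4) - (-1)(-3) = 12 - 3 = 9
Dx = (9)(4) - (-27)(-3) = 36 - 81 = -45
Dy = (3)(-27) - (-1)(9) = -81 + 9 = -72
x = Dx/D = -45/9 = -5
y = Dy/D = -72/9 = -8

x = -5, y = -8


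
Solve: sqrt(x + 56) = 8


Square both sides: x + 56 = 8^2 = 64
x = 64 - 56 = 8
x = 8
Check: sqrt(1*8 + 56) = sqrt(64) = 8 ✓

x = 8


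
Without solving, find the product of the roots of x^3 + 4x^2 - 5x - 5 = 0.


By Vieta's formulas for x^3 + bx^2 + cx + d = 0:
  r1 + r2 + r3 = -b/a = -4
  r1*r2 + r1*r3 + r2*r3 = c/a = -5
  r1*r2*r3 = -d/a = 5


Product = 5


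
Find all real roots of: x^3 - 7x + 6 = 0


Let p(x) = x^3 - 7x + 6. By the rational root theorem (leading coefficient 1), any rational root is an integer divisor of 6: try ±1, ±2, ... in turn.
Test x = 1: value = 0 ✓, so (x - 1) is a factor.
Synthetic division by (x - 1): bring down 1; 1(1) + 0 = 1; 1(1) - 7 = -6; (-6)(1) + 6 = 0 → quotient x^2 + x - 6, remainder 0.
Solve the quadratic x^2 + x - 6 = 0: discriminant = 1^2 - 4(1)(-6) = 1 + 24 = 25.
sqrt(25) = 5, so x = (-1 ± 5)/2: x = 2 or x = -3.

x = -3, x = 1, x = 2


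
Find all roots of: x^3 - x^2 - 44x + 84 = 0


Let p(x) = x^3 - x^2 - 44x + 84. By the rational root theorem (leading coefficient 1), any rational root is an integer divisor of 84: try ±1, ±2, ... in turn.
Test x = 1: value = 40 ≠ 0.
Test x = -1: value = 126 ≠ 0.
Test x = 2: value = 0 ✓, so (x - 2) is a factor.
Synthetic division by (x - 2): bring down 1; 1(2) - 1 = 1; 1(2) - 44 = -42; (-42)(2) + 84 = 0 → quotient x^2 + x - 42, remainder 0.
Solve the quadratic x^2 + x - 42 = 0: discriminant = 1^2 - 4(1)(-42) = 1 + 168 = 169.
sqrt(169) = 13, so x = (-1 ± 13)/2: x = 6 or x = -7.
Collecting all roots found:

x = -7, x = 2, x = 6


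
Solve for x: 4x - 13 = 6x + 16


Starting with: 4x - 13 = 6x + 16
Move all x terms to left: (4 - 6)x = 16 + 13
Simplify: -2x = 29
Divide both sides by -2: x = -29/2

x = -29/2


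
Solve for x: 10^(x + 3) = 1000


Express both sides with the same base.
1000 = 10^3
Since the bases match, equate exponents: x + 3 = 3
So x = 3 - (3) = 0

x = 0


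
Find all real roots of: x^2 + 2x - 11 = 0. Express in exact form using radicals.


Using the quadratic formula: x = (-b ± sqrt(b^2 - 4ac)) / (2a)
Here a = 1, b = 2, c = -11
Discriminant = b^2 - 4ac = 2^2 - 4(1)(-11) = 4 + 44 = 48
Since discriminant = 48 > 0, there are two real roots.
x = (-2 ± 4*sqrt(3)) / 2
Simplifying: x = -1 ± 2*sqrt(3)
Numerically: x ≈ 2.4641 or x ≈ -4.4641

x = -1 + 2*sqrt(3) or x = -1 - 2*sqrt(3)


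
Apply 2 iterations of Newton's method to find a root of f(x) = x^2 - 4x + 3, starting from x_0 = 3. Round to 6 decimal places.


Newton's method: x_(n+1) = x_n - f(x_n)/f'(x_n)
f(x) = x^2 - 4x + 3
f'(x) = 2x - 4

Iteration 1:
  f(3.000000) = 0.000000
  f'(3.000000) = 2.000000
  x_1 = 3.000000 - (0.000000)/(2.000000) = 3.000000

Iteration 2:
  f(3.000000) = 0.000000
  f'(3.000000) = 2.000000
  x_2 = 3.000000 - (0.000000)/(2.000000) = 3.000000

x_2 = 3.000000


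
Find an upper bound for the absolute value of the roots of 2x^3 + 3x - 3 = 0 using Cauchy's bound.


Cauchy's bound: all roots r satisfy |r| <= 1 + max(|a_i/a_n|) for i = 0,...,n-1
where a_n is the leading coefficient.

Coefficients: [2, 0, 3, -3]
Leading coefficient a_n = 2
Ratios |a_i/a_n|: 0, 3/2, 3/2
Maximum ratio: 3/2
Cauchy's bound: |r| <= 1 + 3/2 = 5/2

Upper bound = 5/2


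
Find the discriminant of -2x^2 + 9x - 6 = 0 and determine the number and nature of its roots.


For ax^2 + bx + c = 0, discriminant D = b^2 - 4ac
Here a = -2, b = 9, c = -6
D = (9)^2 - 4(-2)(-6) = 81 - 48 = 33

D = 33 > 0 but not a perfect square
The equation has 2 distinct real irrational roots.

Discriminant = 33, 2 distinct real irrational roots


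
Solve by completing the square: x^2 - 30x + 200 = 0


Start: x^2 - 30x + 200 = 0
Move constant: x^2 - 30x = -200
Half of -30 is -15, squared is 225
Add 225 to both sides: x^2 - 30x + 225 = 25
(x - 15)^2 = 25
x - 15 = ±5
x = 15 + 5 = 20 or x = 15 - 5 = 10

x = 10, x = 20


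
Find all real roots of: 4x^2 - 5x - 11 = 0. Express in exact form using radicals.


Using the quadratic formula: x = (-b ± sqrt(b^2 - 4ac)) / (2a)
Here a = 4, b = -5, c = -11
Discriminant = b^2 - 4ac = (-5)^2 - 4(4)(-11) = 25 + 176 = 201
Since discriminant = 201 > 0, there are two real roots.
x = (5 ± sqrt(201)) / 8
Numerically: x ≈ 2.3972 or x ≈ -1.1472

x = (5 + sqrt(201)) / 8 or x = (5 - sqrt(201)) / 8


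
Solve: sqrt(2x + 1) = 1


Square both sides: 2x + 1 = 1^2 = 1
2x = 1 - 1 = 0
x = 0
Check: sqrt(2*0 + 1) = sqrt(1) = 1 ✓

x = 0


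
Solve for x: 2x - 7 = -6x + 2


Starting with: 2x - 7 = -6x + 2
Move all x terms to left: (2 + 6)x = 2 + 7
Simplify: 8x = 9
Divide both sides by 8: x = 9/8

x = 9/8


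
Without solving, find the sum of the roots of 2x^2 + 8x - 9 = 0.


By Vieta's formulas for ax^2 + bx + c = 0:
  Sum of roots = -b/a
  Product of roots = c/a

Here a = 2, b = 8, c = -9
Sum = -(8)/2 = -4
Product = -9/2 = -9/2

Sum = -4


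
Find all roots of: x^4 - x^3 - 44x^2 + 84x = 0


The constant term is 0, so x = 0 is a root. Factor out x:
  x^3 - x^2 - 44x + 84 = 0
Let p(x) = x^3 - x^2 - 44x + 84. By the rational root theorem (leading coefficient 1), any rational root is an integer divisor of 84: try ±1, ±2, ... in turn.
Test x = 1: value = 40 ≠ 0.
Test x = -1: value = 126 ≠ 0.
Test x = 2: value = 0 ✓, so (x - 2) is a factor.
Synthetic division by (x - 2): bring down 1; 1(2) - 1 = 1; 1(2) - 44 = -42; (-42)(2) + 84 = 0 → quotient x^2 + x - 42, remainder 0.
Solve the quadratic x^2 + x - 42 = 0: discriminant = 1^2 - 4(1)(-42) = 1 + 168 = 169.
sqrt(169) = 13, so x = (-1 ± 13)/2: x = 6 or x = -7.
Collecting all roots found:

x = -7, x = 0, x = 2, x = 6
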